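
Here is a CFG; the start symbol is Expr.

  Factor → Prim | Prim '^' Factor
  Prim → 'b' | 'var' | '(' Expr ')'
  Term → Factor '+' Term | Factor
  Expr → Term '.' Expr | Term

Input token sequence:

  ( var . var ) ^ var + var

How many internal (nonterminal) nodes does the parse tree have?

17

[Expr [Term [Factor [Prim ( [Expr [Term [Factor [Prim var]]] . [Expr [Term [Factor [Prim var]]]]] )] ^ [Factor [Prim var]]] + [Term [Factor [Prim var]]]]]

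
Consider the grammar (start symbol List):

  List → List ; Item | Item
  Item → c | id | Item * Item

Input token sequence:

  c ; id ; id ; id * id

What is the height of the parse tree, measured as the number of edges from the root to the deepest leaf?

5

[List [List [List [List [Item c]] ; [Item id]] ; [Item id]] ; [Item [Item id] * [Item id]]]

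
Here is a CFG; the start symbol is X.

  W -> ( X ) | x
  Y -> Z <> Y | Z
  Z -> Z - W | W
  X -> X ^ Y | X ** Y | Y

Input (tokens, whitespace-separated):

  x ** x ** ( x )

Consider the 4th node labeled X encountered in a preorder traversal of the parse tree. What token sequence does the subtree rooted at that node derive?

[X [X [X [Y [Z [W x]]]] ** [Y [Z [W x]]]] ** [Y [Z [W ( [X [Y [Z [W x]]]] )]]]]

x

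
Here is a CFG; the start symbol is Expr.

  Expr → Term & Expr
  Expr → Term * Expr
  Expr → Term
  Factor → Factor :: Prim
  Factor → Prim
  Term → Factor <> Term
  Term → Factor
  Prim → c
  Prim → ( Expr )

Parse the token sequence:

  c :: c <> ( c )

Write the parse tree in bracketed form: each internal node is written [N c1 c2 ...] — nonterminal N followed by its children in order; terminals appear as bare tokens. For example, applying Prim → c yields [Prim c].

[Expr [Term [Factor [Factor [Prim c]] :: [Prim c]] <> [Term [Factor [Prim ( [Expr [Term [Factor [Prim c]]]] )]]]]]

Expr
Term
Factor <> Term
Factor :: Prim <> Term
Prim :: Prim <> Term
c :: Prim <> Term
c :: c <> Term
c :: c <> Factor
c :: c <> Prim
c :: c <> ( Expr )
c :: c <> ( Term )
c :: c <> ( Factor )
c :: c <> ( Prim )
c :: c <> ( c )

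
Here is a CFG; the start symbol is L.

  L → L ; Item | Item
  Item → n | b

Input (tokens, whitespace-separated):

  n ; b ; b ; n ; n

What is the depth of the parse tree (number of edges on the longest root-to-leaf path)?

6

[L [L [L [L [L [Item n]] ; [Item b]] ; [Item b]] ; [Item n]] ; [Item n]]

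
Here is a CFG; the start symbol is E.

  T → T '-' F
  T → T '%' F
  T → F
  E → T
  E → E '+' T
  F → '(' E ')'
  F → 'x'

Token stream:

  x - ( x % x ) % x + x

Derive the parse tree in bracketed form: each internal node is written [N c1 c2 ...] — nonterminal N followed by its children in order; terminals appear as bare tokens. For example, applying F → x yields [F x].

[E [E [T [T [T [F x]] - [F ( [E [T [T [F x]] % [F x]]] )]] % [F x]]] + [T [F x]]]

E
E + T
T + T
T % F + T
T - F % F + T
F - F % F + T
x - F % F + T
x - ( E ) % F + T
x - ( T ) % F + T
x - ( T % F ) % F + T
x - ( F % F ) % F + T
x - ( x % F ) % F + T
x - ( x % x ) % F + T
x - ( x % x ) % x + T
x - ( x % x ) % x + F
x - ( x % x ) % x + x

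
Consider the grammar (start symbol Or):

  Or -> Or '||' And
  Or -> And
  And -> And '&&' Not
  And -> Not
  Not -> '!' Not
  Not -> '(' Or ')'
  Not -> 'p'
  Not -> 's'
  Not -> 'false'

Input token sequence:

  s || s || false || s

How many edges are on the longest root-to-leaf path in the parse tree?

[Or [Or [Or [Or [And [Not s]]] || [And [Not s]]] || [And [Not false]]] || [And [Not s]]]

6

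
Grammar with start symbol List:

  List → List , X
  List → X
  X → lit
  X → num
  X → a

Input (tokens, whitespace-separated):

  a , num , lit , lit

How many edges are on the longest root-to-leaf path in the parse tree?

[List [List [List [List [X a]] , [X num]] , [X lit]] , [X lit]]

5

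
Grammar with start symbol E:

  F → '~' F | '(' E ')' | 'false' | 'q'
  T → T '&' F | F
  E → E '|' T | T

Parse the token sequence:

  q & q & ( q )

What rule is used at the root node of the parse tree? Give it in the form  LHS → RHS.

[E [T [T [T [F q]] & [F q]] & [F ( [E [T [F q]]] )]]]

E → T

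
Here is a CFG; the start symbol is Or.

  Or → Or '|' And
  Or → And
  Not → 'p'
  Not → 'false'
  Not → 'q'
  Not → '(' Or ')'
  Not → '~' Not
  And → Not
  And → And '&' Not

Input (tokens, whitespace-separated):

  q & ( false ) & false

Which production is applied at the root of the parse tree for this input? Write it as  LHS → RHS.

Or → And

[Or [And [And [And [Not q]] & [Not ( [Or [And [Not false]]] )]] & [Not false]]]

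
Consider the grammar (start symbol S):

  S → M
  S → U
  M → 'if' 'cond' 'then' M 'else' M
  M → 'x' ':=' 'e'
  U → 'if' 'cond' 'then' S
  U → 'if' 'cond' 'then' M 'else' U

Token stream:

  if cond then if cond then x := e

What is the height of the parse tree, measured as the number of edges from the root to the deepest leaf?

6

[S [U if cond then [S [U if cond then [S [M x := e]]]]]]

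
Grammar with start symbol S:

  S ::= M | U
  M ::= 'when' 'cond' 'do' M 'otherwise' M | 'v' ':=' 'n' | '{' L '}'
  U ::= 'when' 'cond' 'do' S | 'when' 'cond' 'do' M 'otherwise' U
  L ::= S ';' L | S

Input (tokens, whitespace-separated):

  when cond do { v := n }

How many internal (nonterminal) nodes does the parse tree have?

[S [U when cond do [S [M { [L [S [M v := n]]] }]]]]

7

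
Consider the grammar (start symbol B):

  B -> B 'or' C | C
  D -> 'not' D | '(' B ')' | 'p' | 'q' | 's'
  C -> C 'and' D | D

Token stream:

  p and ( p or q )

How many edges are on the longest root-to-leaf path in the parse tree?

7

[B [C [C [D p]] and [D ( [B [B [C [D p]]] or [C [D q]]] )]]]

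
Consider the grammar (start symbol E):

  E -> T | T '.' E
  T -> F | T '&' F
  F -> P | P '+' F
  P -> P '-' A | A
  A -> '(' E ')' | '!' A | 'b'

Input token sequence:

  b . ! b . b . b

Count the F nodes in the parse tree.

4

[E [T [F [P [A b]]]] . [E [T [F [P [A ! [A b]]]]] . [E [T [F [P [A b]]]] . [E [T [F [P [A b]]]]]]]]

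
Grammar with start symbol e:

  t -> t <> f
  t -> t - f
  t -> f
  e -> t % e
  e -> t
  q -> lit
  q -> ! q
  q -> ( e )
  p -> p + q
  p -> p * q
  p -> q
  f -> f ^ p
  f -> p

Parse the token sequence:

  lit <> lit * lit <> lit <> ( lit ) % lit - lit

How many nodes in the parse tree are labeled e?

[e [t [t [t [t [f [p [q lit]]]] <> [f [p [p [q lit]] * [q lit]]]] <> [f [p [q lit]]]] <> [f [p [q ( [e [t [f [p [q lit]]]]] )]]]] % [e [t [t [f [p [q lit]]]] - [f [p [q lit]]]]]]

3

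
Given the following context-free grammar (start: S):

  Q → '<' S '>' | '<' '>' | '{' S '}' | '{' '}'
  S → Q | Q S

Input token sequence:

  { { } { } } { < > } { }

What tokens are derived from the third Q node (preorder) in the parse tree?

[S [Q { [S [Q { }] [S [Q { }]]] }] [S [Q { [S [Q < >]] }] [S [Q { }]]]]

{ }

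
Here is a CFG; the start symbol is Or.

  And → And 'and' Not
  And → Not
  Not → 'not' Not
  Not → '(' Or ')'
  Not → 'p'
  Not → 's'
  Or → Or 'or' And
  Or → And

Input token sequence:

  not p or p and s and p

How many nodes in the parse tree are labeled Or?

2

[Or [Or [And [Not not [Not p]]]] or [And [And [And [Not p]] and [Not s]] and [Not p]]]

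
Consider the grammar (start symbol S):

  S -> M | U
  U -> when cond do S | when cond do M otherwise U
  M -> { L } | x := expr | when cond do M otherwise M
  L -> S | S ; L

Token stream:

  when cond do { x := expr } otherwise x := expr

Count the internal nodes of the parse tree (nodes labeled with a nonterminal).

[S [M when cond do [M { [L [S [M x := expr]]] }] otherwise [M x := expr]]]

7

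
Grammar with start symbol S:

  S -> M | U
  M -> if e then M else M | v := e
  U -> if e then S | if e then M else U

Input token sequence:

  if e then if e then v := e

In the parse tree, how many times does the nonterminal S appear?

[S [U if e then [S [U if e then [S [M v := e]]]]]]

3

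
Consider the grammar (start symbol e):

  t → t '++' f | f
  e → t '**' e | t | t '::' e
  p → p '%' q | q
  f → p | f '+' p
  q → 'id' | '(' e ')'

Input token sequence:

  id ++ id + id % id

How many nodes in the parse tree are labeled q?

[e [t [t [f [p [q id]]]] ++ [f [f [p [q id]]] + [p [p [q id]] % [q id]]]]]

4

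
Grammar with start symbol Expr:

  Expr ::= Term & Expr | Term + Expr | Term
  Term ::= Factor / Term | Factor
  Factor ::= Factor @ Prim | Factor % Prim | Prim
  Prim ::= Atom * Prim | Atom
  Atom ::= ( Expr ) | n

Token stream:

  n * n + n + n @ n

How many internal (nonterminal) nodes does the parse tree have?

[Expr [Term [Factor [Prim [Atom n] * [Prim [Atom n]]]]] + [Expr [Term [Factor [Prim [Atom n]]]] + [Expr [Term [Factor [Factor [Prim [Atom n]]] @ [Prim [Atom n]]]]]]]

20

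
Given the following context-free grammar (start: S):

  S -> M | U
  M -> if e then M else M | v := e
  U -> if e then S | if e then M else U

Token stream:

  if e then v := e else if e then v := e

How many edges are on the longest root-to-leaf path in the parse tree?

5

[S [U if e then [M v := e] else [U if e then [S [M v := e]]]]]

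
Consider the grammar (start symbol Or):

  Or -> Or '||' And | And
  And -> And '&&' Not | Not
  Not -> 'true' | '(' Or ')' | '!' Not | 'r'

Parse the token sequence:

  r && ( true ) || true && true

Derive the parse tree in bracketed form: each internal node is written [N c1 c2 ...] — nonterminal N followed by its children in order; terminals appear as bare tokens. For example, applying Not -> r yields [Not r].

Or
Or || And
And || And
And && Not || And
Not && Not || And
r && Not || And
r && ( Or ) || And
r && ( And ) || And
r && ( Not ) || And
r && ( true ) || And
r && ( true ) || And && Not
r && ( true ) || Not && Not
r && ( true ) || true && Not
r && ( true ) || true && true

[Or [Or [And [And [Not r]] && [Not ( [Or [And [Not true]]] )]]] || [And [And [Not true]] && [Not true]]]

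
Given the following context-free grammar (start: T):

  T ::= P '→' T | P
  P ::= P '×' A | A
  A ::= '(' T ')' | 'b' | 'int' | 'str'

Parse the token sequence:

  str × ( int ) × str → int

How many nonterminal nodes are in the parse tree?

[T [P [P [P [A str]] × [A ( [T [P [A int]]] )]] × [A str]] → [T [P [A int]]]]

13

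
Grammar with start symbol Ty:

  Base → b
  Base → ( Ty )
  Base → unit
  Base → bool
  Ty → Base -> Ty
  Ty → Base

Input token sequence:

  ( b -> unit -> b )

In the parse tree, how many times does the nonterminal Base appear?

[Ty [Base ( [Ty [Base b] -> [Ty [Base unit] -> [Ty [Base b]]]] )]]

4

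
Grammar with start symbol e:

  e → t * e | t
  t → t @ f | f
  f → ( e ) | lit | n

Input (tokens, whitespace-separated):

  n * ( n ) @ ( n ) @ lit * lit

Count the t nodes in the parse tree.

7

[e [t [f n]] * [e [t [t [t [f ( [e [t [f n]]] )]] @ [f ( [e [t [f n]]] )]] @ [f lit]] * [e [t [f lit]]]]]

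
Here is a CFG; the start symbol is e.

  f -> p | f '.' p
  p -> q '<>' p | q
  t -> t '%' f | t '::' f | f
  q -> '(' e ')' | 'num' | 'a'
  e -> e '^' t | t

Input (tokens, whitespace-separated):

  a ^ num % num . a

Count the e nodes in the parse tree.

[e [e [t [f [p [q a]]]]] ^ [t [t [f [p [q num]]]] % [f [f [p [q num]]] . [p [q a]]]]]

2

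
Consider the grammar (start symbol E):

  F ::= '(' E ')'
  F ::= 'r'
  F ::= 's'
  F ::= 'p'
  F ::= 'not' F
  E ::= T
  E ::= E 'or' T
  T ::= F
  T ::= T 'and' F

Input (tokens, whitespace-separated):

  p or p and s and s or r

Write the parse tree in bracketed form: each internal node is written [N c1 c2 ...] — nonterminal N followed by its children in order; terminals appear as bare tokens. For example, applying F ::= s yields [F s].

[E [E [E [T [F p]]] or [T [T [T [F p]] and [F s]] and [F s]]] or [T [F r]]]

E
E or T
E or T or T
T or T or T
F or T or T
p or T or T
p or T and F or T
p or T and F and F or T
p or F and F and F or T
p or p and F and F or T
p or p and s and F or T
p or p and s and s or T
p or p and s and s or F
p or p and s and s or r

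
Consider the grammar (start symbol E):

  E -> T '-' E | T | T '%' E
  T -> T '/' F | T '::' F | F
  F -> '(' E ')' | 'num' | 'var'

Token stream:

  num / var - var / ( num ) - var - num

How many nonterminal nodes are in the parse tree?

19

[E [T [T [F num]] / [F var]] - [E [T [T [F var]] / [F ( [E [T [F num]]] )]] - [E [T [F var]] - [E [T [F num]]]]]]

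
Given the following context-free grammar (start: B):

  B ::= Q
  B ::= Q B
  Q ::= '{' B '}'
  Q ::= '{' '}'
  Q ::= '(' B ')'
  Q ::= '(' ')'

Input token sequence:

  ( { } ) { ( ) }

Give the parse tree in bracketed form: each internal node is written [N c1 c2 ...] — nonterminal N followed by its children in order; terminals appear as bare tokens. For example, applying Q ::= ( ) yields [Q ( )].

[B [Q ( [B [Q { }]] )] [B [Q { [B [Q ( )]] }]]]

B
Q B
( B ) B
( Q ) B
( { } ) B
( { } ) Q
( { } ) { B }
( { } ) { Q }
( { } ) { ( ) }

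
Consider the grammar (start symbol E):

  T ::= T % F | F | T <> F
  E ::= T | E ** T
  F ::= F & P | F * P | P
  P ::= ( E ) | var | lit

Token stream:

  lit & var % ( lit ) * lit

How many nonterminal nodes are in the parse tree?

[E [T [T [F [F [P lit]] & [P var]]] % [F [F [P ( [E [T [F [P lit]]]] )]] * [P lit]]]]

15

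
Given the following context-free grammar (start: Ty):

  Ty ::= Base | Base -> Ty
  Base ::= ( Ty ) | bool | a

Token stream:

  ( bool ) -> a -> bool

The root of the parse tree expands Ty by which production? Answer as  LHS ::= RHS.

[Ty [Base ( [Ty [Base bool]] )] -> [Ty [Base a] -> [Ty [Base bool]]]]

Ty ::= Base -> Ty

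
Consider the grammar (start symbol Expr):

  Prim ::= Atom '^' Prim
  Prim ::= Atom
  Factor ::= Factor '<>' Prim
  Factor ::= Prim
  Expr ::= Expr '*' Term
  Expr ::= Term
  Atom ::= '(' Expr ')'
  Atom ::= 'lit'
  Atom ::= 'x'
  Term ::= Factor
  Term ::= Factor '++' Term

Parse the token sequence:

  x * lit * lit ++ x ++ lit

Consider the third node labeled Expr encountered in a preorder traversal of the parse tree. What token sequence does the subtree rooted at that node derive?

[Expr [Expr [Expr [Term [Factor [Prim [Atom x]]]]] * [Term [Factor [Prim [Atom lit]]]]] * [Term [Factor [Prim [Atom lit]]] ++ [Term [Factor [Prim [Atom x]]] ++ [Term [Factor [Prim [Atom lit]]]]]]]

x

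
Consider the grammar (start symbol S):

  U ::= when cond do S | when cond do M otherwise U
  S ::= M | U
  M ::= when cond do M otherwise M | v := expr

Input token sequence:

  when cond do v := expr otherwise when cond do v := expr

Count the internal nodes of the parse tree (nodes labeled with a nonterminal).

6

[S [U when cond do [M v := expr] otherwise [U when cond do [S [M v := expr]]]]]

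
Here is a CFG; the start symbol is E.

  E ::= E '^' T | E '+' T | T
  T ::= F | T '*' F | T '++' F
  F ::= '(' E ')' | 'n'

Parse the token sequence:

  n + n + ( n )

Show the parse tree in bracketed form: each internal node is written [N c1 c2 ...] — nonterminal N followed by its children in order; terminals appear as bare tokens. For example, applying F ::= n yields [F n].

[E [E [E [T [F n]]] + [T [F n]]] + [T [F ( [E [T [F n]]] )]]]

E
E + T
E + T + T
T + T + T
F + T + T
n + T + T
n + F + T
n + n + T
n + n + F
n + n + ( E )
n + n + ( T )
n + n + ( F )
n + n + ( n )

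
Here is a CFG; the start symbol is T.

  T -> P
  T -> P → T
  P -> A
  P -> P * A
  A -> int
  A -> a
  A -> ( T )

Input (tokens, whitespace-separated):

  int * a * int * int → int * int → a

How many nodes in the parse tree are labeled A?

7

[T [P [P [P [P [A int]] * [A a]] * [A int]] * [A int]] → [T [P [P [A int]] * [A int]] → [T [P [A a]]]]]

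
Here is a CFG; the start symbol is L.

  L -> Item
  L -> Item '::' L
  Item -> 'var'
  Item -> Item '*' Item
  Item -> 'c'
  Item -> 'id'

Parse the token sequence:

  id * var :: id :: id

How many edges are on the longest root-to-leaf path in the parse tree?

4

[L [Item [Item id] * [Item var]] :: [L [Item id] :: [L [Item id]]]]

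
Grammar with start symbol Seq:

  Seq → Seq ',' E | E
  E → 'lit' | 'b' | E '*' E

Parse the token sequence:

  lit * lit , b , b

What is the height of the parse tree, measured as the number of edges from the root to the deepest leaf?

5

[Seq [Seq [Seq [E [E lit] * [E lit]]] , [E b]] , [E b]]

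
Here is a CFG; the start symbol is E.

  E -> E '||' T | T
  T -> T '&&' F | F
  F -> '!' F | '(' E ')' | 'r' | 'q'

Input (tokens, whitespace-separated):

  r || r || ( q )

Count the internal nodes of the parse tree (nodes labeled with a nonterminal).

[E [E [E [T [F r]]] || [T [F r]]] || [T [F ( [E [T [F q]]] )]]]

12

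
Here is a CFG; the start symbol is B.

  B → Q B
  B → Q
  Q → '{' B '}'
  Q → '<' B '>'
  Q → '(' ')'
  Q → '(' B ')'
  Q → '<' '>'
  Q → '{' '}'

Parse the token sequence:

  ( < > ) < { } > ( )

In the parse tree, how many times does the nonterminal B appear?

[B [Q ( [B [Q < >]] )] [B [Q < [B [Q { }]] >] [B [Q ( )]]]]

5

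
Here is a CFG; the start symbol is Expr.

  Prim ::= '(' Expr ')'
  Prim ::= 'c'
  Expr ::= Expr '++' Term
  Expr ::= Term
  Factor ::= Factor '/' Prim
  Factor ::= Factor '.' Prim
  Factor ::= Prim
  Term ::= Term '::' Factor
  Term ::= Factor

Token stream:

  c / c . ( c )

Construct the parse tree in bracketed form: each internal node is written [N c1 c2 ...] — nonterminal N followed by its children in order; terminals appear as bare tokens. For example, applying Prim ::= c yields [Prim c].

Expr
Term
Factor
Factor . Prim
Factor / Prim . Prim
Prim / Prim . Prim
c / Prim . Prim
c / c . Prim
c / c . ( Expr )
c / c . ( Term )
c / c . ( Factor )
c / c . ( Prim )
c / c . ( c )

[Expr [Term [Factor [Factor [Factor [Prim c]] / [Prim c]] . [Prim ( [Expr [Term [Factor [Prim c]]]] )]]]]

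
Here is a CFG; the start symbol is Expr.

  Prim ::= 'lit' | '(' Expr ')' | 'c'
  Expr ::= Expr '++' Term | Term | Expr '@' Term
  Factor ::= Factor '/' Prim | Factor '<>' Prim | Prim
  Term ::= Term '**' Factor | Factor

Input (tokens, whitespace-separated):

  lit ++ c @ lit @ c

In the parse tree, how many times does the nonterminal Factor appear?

4

[Expr [Expr [Expr [Expr [Term [Factor [Prim lit]]]] ++ [Term [Factor [Prim c]]]] @ [Term [Factor [Prim lit]]]] @ [Term [Factor [Prim c]]]]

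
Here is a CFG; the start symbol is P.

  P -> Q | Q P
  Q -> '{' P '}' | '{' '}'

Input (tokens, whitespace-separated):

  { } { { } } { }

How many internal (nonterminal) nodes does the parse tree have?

8

[P [Q { }] [P [Q { [P [Q { }]] }] [P [Q { }]]]]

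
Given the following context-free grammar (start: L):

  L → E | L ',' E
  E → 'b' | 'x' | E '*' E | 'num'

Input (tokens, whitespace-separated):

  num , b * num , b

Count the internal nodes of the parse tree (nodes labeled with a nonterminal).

[L [L [L [E num]] , [E [E b] * [E num]]] , [E b]]

8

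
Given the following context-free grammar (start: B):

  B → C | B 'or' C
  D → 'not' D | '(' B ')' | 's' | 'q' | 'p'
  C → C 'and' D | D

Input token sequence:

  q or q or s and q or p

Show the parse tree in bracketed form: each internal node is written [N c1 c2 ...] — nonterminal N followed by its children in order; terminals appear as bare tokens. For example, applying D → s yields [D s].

B
B or C
B or C or C
B or C or C or C
C or C or C or C
D or C or C or C
q or C or C or C
q or D or C or C
q or q or C or C
q or q or C and D or C
q or q or D and D or C
q or q or s and D or C
q or q or s and q or C
q or q or s and q or D
q or q or s and q or p

[B [B [B [B [C [D q]]] or [C [D q]]] or [C [C [D s]] and [D q]]] or [C [D p]]]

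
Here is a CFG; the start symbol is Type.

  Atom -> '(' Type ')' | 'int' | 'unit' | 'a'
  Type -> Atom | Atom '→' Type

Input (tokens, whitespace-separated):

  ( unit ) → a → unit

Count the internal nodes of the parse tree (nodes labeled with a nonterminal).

8

[Type [Atom ( [Type [Atom unit]] )] → [Type [Atom a] → [Type [Atom unit]]]]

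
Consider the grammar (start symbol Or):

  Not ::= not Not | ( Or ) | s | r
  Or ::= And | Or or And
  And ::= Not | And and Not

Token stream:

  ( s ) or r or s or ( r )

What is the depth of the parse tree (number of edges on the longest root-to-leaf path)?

9

[Or [Or [Or [Or [And [Not ( [Or [And [Not s]]] )]]] or [And [Not r]]] or [And [Not s]]] or [And [Not ( [Or [And [Not r]]] )]]]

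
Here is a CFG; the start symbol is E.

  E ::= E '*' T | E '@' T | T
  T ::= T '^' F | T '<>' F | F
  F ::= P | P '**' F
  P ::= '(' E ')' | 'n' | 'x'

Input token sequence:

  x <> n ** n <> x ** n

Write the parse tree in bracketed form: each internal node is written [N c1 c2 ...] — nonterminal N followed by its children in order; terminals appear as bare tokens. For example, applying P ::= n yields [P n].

E
T
T <> F
T <> F <> F
F <> F <> F
P <> F <> F
x <> F <> F
x <> P ** F <> F
x <> n ** F <> F
x <> n ** P <> F
x <> n ** n <> F
x <> n ** n <> P ** F
x <> n ** n <> x ** F
x <> n ** n <> x ** P
x <> n ** n <> x ** n

[E [T [T [T [F [P x]]] <> [F [P n] ** [F [P n]]]] <> [F [P x] ** [F [P n]]]]]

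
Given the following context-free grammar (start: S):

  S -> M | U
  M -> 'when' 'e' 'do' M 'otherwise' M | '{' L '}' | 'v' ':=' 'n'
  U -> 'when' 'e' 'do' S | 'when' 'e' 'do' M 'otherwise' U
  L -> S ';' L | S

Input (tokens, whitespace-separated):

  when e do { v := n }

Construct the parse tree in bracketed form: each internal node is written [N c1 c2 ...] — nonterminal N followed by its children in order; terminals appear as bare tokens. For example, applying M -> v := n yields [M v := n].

[S [U when e do [S [M { [L [S [M v := n]]] }]]]]

S
U
when e do S
when e do M
when e do { L }
when e do { S }
when e do { M }
when e do { v := n }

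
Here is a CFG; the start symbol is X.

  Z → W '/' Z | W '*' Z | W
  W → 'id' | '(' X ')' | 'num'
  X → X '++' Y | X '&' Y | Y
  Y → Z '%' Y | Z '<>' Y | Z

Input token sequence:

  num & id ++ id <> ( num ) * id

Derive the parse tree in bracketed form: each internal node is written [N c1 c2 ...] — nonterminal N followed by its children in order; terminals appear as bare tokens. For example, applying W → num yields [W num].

X
X ++ Y
X & Y ++ Y
Y & Y ++ Y
Z & Y ++ Y
W & Y ++ Y
num & Y ++ Y
num & Z ++ Y
num & W ++ Y
num & id ++ Y
num & id ++ Z <> Y
num & id ++ W <> Y
num & id ++ id <> Y
num & id ++ id <> Z
num & id ++ id <> W * Z
num & id ++ id <> ( X ) * Z
num & id ++ id <> ( Y ) * Z
num & id ++ id <> ( Z ) * Z
num & id ++ id <> ( W ) * Z
num & id ++ id <> ( num ) * Z
num & id ++ id <> ( num ) * W
num & id ++ id <> ( num ) * id

[X [X [X [Y [Z [W num]]]] & [Y [Z [W id]]]] ++ [Y [Z [W id]] <> [Y [Z [W ( [X [Y [Z [W num]]]] )] * [Z [W id]]]]]]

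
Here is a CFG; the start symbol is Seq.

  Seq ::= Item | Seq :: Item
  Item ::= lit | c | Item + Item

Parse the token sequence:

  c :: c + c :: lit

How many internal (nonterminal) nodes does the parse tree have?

[Seq [Seq [Seq [Item c]] :: [Item [Item c] + [Item c]]] :: [Item lit]]

8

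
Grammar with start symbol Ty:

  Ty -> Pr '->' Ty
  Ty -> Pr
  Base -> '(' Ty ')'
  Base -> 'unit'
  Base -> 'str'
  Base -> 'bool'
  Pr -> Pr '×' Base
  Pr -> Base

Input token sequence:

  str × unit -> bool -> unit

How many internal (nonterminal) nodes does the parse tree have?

11

[Ty [Pr [Pr [Base str]] × [Base unit]] -> [Ty [Pr [Base bool]] -> [Ty [Pr [Base unit]]]]]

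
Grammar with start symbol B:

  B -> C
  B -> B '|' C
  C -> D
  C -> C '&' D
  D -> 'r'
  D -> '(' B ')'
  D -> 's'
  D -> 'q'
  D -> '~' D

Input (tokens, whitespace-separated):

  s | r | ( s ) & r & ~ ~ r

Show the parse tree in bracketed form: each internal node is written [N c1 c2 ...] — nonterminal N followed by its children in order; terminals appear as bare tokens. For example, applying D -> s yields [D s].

B
B | C
B | C | C
C | C | C
D | C | C
s | C | C
s | D | C
s | r | C
s | r | C & D
s | r | C & D & D
s | r | D & D & D
s | r | ( B ) & D & D
s | r | ( C ) & D & D
s | r | ( D ) & D & D
s | r | ( s ) & D & D
s | r | ( s ) & r & D
s | r | ( s ) & r & ~ D
s | r | ( s ) & r & ~ ~ D
s | r | ( s ) & r & ~ ~ r

[B [B [B [C [D s]]] | [C [D r]]] | [C [C [C [D ( [B [C [D s]]] )]] & [D r]] & [D ~ [D ~ [D r]]]]]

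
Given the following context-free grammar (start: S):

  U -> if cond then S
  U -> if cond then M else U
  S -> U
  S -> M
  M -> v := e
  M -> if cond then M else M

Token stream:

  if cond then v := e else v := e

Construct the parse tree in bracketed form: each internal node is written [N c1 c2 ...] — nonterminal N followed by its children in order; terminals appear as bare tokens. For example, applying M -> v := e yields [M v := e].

[S [M if cond then [M v := e] else [M v := e]]]

S
M
if cond then M else M
if cond then v := e else M
if cond then v := e else v := e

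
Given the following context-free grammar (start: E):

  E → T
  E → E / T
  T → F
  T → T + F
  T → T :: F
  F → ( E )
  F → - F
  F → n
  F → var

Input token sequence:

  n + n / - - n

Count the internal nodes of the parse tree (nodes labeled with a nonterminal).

[E [E [T [T [F n]] + [F n]]] / [T [F - [F - [F n]]]]]

10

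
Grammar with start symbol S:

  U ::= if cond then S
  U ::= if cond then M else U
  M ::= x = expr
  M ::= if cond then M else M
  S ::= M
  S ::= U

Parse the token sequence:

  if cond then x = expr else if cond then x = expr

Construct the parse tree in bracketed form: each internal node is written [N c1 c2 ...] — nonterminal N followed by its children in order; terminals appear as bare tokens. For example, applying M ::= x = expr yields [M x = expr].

[S [U if cond then [M x = expr] else [U if cond then [S [M x = expr]]]]]

S
U
if cond then M else U
if cond then x = expr else U
if cond then x = expr else if cond then S
if cond then x = expr else if cond then M
if cond then x = expr else if cond then x = expr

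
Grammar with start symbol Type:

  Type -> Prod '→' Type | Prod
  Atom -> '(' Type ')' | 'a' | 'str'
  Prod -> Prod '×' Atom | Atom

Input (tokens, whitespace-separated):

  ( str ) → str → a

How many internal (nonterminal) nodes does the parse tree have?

[Type [Prod [Atom ( [Type [Prod [Atom str]]] )]] → [Type [Prod [Atom str]] → [Type [Prod [Atom a]]]]]

12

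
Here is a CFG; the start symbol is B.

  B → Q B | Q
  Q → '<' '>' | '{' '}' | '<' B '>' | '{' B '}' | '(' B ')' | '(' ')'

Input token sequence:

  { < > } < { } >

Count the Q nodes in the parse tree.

[B [Q { [B [Q < >]] }] [B [Q < [B [Q { }]] >]]]

4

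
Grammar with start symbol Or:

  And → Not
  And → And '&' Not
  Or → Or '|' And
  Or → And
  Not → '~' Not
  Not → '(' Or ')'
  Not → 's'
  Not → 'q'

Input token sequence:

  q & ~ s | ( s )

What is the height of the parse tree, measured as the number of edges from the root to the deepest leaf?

[Or [Or [And [And [Not q]] & [Not ~ [Not s]]]] | [And [Not ( [Or [And [Not s]]] )]]]

6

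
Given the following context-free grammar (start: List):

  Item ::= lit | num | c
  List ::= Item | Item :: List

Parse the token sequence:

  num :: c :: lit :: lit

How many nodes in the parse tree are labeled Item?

4

[List [Item num] :: [List [Item c] :: [List [Item lit] :: [List [Item lit]]]]]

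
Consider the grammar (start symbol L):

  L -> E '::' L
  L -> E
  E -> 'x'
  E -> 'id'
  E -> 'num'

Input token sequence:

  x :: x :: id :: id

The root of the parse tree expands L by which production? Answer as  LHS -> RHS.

L -> E '::' L

[L [E x] :: [L [E x] :: [L [E id] :: [L [E id]]]]]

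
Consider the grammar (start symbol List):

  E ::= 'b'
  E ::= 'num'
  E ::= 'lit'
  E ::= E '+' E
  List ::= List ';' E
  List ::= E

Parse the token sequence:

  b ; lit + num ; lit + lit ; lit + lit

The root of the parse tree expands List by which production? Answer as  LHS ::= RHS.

[List [List [List [List [E b]] ; [E [E lit] + [E num]]] ; [E [E lit] + [E lit]]] ; [E [E lit] + [E lit]]]

List ::= List ';' E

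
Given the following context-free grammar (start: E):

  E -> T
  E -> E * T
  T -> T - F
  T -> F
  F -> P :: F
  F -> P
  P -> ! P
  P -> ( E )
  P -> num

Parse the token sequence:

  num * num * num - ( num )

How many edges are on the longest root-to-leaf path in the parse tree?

8

[E [E [E [T [F [P num]]]] * [T [F [P num]]]] * [T [T [F [P num]]] - [F [P ( [E [T [F [P num]]]] )]]]]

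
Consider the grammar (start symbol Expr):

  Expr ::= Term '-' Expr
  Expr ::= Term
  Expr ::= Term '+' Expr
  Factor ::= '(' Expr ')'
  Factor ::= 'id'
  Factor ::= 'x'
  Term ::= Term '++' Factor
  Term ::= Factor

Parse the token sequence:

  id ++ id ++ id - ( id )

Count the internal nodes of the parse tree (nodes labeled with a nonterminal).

[Expr [Term [Term [Term [Factor id]] ++ [Factor id]] ++ [Factor id]] - [Expr [Term [Factor ( [Expr [Term [Factor id]]] )]]]]

13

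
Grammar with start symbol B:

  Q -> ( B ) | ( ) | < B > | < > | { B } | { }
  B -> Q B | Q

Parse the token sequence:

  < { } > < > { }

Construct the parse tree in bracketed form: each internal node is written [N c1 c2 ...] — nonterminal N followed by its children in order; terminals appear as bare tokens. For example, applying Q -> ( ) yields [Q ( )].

B
Q B
< B > B
< Q > B
< { } > B
< { } > Q B
< { } > < > B
< { } > < > Q
< { } > < > { }

[B [Q < [B [Q { }]] >] [B [Q < >] [B [Q { }]]]]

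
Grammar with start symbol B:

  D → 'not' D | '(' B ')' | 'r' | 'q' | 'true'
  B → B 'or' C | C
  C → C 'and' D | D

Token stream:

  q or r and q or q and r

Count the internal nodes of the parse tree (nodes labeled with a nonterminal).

13

[B [B [B [C [D q]]] or [C [C [D r]] and [D q]]] or [C [C [D q]] and [D r]]]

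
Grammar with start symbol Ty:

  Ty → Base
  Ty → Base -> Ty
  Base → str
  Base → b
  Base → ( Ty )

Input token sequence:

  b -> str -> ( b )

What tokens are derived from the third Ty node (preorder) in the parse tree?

( b )

[Ty [Base b] -> [Ty [Base str] -> [Ty [Base ( [Ty [Base b]] )]]]]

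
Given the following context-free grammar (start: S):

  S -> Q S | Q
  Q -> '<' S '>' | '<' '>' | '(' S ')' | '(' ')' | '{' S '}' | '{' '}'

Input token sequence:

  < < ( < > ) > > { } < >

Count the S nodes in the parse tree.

6

[S [Q < [S [Q < [S [Q ( [S [Q < >]] )]] >]] >] [S [Q { }] [S [Q < >]]]]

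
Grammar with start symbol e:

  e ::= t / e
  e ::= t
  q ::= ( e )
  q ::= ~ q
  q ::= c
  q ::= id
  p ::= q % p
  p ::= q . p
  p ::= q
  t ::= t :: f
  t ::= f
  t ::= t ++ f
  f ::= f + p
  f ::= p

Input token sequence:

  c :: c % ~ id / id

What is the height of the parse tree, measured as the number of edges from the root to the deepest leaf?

[e [t [t [f [p [q c]]]] :: [f [p [q c] % [p [q ~ [q id]]]]]] / [e [t [f [p [q id]]]]]]

7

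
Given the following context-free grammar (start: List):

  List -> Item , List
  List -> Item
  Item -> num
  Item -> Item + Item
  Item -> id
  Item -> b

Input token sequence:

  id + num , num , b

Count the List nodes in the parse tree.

3

[List [Item [Item id] + [Item num]] , [List [Item num] , [List [Item b]]]]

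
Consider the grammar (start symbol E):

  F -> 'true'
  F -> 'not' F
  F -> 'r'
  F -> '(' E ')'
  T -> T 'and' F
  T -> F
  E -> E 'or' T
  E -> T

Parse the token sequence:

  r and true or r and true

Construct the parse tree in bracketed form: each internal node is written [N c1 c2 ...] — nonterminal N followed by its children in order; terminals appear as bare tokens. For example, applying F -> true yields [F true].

[E [E [T [T [F r]] and [F true]]] or [T [T [F r]] and [F true]]]

E
E or T
T or T
T and F or T
F and F or T
r and F or T
r and true or T
r and true or T and F
r and true or F and F
r and true or r and F
r and true or r and true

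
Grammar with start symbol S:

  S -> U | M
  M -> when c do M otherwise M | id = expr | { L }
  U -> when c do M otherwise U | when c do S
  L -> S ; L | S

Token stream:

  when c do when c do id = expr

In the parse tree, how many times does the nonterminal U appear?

[S [U when c do [S [U when c do [S [M id = expr]]]]]]

2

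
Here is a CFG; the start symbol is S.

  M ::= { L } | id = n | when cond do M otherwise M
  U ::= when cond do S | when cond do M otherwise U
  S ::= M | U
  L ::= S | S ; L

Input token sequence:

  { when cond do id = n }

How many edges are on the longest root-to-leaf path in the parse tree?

7

[S [M { [L [S [U when cond do [S [M id = n]]]]] }]]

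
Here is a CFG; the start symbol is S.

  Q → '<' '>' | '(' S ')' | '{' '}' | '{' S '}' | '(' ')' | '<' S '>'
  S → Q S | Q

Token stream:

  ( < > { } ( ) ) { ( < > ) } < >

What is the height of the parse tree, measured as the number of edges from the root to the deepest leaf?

[S [Q ( [S [Q < >] [S [Q { }] [S [Q ( )]]]] )] [S [Q { [S [Q ( [S [Q < >]] )]] }] [S [Q < >]]]]

7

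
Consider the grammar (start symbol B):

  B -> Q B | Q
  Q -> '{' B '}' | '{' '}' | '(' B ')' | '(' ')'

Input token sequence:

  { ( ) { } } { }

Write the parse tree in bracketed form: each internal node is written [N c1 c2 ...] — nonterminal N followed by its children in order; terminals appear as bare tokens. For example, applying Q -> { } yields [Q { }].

B
Q B
{ B } B
{ Q B } B
{ ( ) B } B
{ ( ) Q } B
{ ( ) { } } B
{ ( ) { } } Q
{ ( ) { } } { }

[B [Q { [B [Q ( )] [B [Q { }]]] }] [B [Q { }]]]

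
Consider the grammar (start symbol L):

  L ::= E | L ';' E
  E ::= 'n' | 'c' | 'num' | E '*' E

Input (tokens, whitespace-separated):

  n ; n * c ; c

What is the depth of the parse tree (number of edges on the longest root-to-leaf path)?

[L [L [L [E n]] ; [E [E n] * [E c]]] ; [E c]]

4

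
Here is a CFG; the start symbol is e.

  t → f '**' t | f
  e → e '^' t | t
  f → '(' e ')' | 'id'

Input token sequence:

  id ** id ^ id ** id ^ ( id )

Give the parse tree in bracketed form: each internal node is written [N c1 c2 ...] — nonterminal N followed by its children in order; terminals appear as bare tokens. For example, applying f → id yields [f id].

e
e ^ t
e ^ t ^ t
t ^ t ^ t
f ** t ^ t ^ t
id ** t ^ t ^ t
id ** f ^ t ^ t
id ** id ^ t ^ t
id ** id ^ f ** t ^ t
id ** id ^ id ** t ^ t
id ** id ^ id ** f ^ t
id ** id ^ id ** id ^ t
id ** id ^ id ** id ^ f
id ** id ^ id ** id ^ ( e )
id ** id ^ id ** id ^ ( t )
id ** id ^ id ** id ^ ( f )
id ** id ^ id ** id ^ ( id )

[e [e [e [t [f id] ** [t [f id]]]] ^ [t [f id] ** [t [f id]]]] ^ [t [f ( [e [t [f id]]] )]]]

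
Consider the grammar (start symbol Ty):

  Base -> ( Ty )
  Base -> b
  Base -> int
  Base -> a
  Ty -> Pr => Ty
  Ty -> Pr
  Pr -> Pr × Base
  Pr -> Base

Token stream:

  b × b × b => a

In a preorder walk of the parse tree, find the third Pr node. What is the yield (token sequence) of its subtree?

[Ty [Pr [Pr [Pr [Base b]] × [Base b]] × [Base b]] => [Ty [Pr [Base a]]]]

b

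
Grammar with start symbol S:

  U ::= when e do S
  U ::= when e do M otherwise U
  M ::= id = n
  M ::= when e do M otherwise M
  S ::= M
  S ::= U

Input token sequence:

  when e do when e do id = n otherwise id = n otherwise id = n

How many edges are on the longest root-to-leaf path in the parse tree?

[S [M when e do [M when e do [M id = n] otherwise [M id = n]] otherwise [M id = n]]]

4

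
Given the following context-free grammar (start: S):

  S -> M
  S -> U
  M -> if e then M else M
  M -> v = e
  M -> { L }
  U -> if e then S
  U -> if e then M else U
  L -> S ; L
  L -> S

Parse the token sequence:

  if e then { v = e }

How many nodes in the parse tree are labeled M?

[S [U if e then [S [M { [L [S [M v = e]]] }]]]]

2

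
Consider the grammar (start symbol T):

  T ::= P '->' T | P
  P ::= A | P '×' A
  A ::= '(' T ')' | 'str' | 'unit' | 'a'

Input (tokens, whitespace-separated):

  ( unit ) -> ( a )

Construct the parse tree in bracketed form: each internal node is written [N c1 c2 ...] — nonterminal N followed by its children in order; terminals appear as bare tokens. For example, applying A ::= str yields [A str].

[T [P [A ( [T [P [A unit]]] )]] -> [T [P [A ( [T [P [A a]]] )]]]]

T
P -> T
A -> T
( T ) -> T
( P ) -> T
( A ) -> T
( unit ) -> T
( unit ) -> P
( unit ) -> A
( unit ) -> ( T )
( unit ) -> ( P )
( unit ) -> ( A )
( unit ) -> ( a )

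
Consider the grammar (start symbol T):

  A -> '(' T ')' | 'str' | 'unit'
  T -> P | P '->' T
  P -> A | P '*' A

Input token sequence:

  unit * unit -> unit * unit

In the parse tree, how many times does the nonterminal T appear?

[T [P [P [A unit]] * [A unit]] -> [T [P [P [A unit]] * [A unit]]]]

2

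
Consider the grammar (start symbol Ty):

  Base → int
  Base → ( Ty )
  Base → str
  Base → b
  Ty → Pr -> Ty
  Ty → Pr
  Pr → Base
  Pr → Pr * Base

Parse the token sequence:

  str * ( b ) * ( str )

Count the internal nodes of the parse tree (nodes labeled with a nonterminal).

[Ty [Pr [Pr [Pr [Base str]] * [Base ( [Ty [Pr [Base b]]] )]] * [Base ( [Ty [Pr [Base str]]] )]]]

13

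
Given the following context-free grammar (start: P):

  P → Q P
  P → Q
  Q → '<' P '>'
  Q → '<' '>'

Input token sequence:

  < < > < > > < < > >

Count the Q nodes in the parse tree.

5

[P [Q < [P [Q < >] [P [Q < >]]] >] [P [Q < [P [Q < >]] >]]]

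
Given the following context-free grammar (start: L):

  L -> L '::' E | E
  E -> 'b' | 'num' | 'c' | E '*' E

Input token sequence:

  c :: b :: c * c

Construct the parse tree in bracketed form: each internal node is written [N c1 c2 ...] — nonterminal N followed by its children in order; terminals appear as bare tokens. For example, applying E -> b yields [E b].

[L [L [L [E c]] :: [E b]] :: [E [E c] * [E c]]]

L
L :: E
L :: E :: E
E :: E :: E
c :: E :: E
c :: b :: E
c :: b :: E * E
c :: b :: c * E
c :: b :: c * c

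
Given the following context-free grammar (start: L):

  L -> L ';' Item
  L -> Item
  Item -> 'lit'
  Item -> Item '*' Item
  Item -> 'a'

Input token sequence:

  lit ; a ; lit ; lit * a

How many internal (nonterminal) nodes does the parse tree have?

10

[L [L [L [L [Item lit]] ; [Item a]] ; [Item lit]] ; [Item [Item lit] * [Item a]]]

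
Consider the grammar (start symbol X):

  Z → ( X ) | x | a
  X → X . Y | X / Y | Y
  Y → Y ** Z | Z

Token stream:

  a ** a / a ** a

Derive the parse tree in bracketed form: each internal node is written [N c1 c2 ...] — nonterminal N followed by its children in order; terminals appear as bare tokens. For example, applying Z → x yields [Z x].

[X [X [Y [Y [Z a]] ** [Z a]]] / [Y [Y [Z a]] ** [Z a]]]

X
X / Y
Y / Y
Y ** Z / Y
Z ** Z / Y
a ** Z / Y
a ** a / Y
a ** a / Y ** Z
a ** a / Z ** Z
a ** a / a ** Z
a ** a / a ** a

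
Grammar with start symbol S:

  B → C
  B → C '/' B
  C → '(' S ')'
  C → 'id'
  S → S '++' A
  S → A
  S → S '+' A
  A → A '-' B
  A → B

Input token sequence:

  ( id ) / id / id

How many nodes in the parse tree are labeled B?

4

[S [A [B [C ( [S [A [B [C id]]]] )] / [B [C id] / [B [C id]]]]]]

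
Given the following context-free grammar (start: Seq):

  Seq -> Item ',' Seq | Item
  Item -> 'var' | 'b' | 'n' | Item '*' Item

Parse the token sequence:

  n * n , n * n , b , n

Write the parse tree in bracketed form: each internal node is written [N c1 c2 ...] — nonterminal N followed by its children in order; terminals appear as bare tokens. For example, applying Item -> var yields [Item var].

[Seq [Item [Item n] * [Item n]] , [Seq [Item [Item n] * [Item n]] , [Seq [Item b] , [Seq [Item n]]]]]

Seq
Item , Seq
Item * Item , Seq
n * Item , Seq
n * n , Seq
n * n , Item , Seq
n * n , Item * Item , Seq
n * n , n * Item , Seq
n * n , n * n , Seq
n * n , n * n , Item , Seq
n * n , n * n , b , Seq
n * n , n * n , b , Item
n * n , n * n , b , n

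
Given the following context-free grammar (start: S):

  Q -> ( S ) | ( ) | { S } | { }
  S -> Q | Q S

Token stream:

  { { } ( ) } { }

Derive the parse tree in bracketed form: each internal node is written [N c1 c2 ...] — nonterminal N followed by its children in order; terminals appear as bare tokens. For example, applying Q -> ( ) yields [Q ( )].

S
Q S
{ S } S
{ Q S } S
{ { } S } S
{ { } Q } S
{ { } ( ) } S
{ { } ( ) } Q
{ { } ( ) } { }

[S [Q { [S [Q { }] [S [Q ( )]]] }] [S [Q { }]]]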